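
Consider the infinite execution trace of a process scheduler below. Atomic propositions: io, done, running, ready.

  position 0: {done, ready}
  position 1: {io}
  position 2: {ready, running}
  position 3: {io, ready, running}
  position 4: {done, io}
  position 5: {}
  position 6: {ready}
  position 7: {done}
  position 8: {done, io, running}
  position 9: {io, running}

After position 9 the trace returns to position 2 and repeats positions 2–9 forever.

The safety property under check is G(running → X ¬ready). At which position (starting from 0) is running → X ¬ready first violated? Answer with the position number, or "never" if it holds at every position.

2

Check running → X ¬ready at each position in order: 0 ✓, 1 ✓.
At position 2 the labels are {ready, running} and the next position 3 has {io, ready, running}, so running → X ¬ready is false there. This is the first violation.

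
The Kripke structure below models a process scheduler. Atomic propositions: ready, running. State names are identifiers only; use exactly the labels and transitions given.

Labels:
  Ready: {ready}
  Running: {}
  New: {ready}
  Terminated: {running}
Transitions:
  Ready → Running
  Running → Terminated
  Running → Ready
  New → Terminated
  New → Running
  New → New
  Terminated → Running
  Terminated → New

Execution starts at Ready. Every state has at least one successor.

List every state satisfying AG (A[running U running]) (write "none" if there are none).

States satisfying A[running U running]: {Terminated}.
States satisfying AG (A[running U running]): ∅.

none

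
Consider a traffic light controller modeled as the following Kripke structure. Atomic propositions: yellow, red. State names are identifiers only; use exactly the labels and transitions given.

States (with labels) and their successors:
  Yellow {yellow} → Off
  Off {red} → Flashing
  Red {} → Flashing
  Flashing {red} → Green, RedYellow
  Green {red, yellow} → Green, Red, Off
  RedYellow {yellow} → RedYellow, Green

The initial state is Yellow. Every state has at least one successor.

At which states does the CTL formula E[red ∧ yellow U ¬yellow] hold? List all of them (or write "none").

{Off, Red, Flashing, Green}

States satisfying red ∧ yellow: {Green}.
States satisfying ¬yellow: {Off, Red, Flashing}.
States satisfying E[red ∧ yellow U ¬yellow]: {Off, Red, Flashing, Green}.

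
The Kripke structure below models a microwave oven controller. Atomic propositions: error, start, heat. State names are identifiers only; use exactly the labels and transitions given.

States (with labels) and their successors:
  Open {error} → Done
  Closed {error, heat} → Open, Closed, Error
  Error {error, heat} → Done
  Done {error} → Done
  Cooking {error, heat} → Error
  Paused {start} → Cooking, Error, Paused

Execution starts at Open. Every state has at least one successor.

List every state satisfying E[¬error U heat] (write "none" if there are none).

{Closed, Error, Cooking, Paused}

States satisfying ¬error: {Paused}.
States satisfying heat: {Closed, Error, Cooking}.
States satisfying E[¬error U heat]: {Closed, Error, Cooking, Paused}.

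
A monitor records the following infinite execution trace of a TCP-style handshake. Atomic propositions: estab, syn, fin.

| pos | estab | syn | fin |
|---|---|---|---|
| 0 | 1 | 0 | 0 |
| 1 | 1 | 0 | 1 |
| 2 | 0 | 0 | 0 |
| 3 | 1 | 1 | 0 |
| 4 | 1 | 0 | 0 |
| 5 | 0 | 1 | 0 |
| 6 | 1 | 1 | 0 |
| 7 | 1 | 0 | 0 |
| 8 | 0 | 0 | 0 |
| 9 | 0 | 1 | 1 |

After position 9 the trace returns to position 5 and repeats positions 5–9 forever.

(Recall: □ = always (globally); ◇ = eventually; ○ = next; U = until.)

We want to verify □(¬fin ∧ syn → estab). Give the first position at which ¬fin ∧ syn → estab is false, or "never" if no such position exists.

Check ¬fin ∧ syn → estab at each position in order: 0 ✓, 1 ✓, 2 ✓, 3 ✓, 4 ✓.
At position 5 the labels are {syn}, so ¬fin ∧ syn → estab is false there. This is the first violation.

5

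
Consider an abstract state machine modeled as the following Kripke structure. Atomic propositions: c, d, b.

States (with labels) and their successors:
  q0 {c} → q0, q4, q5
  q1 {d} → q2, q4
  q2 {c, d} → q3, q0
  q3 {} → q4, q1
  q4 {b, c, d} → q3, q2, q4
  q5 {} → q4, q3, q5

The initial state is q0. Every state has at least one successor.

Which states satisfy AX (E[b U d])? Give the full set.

{q1, q3}

States satisfying E[b U d]: {q1, q2, q4}.
States satisfying AX (E[b U d]): {q1, q3}.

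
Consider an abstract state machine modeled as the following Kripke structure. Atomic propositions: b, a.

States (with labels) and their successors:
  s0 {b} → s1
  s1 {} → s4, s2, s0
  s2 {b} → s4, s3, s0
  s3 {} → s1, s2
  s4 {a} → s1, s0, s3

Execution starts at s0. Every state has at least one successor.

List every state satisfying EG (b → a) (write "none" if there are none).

States satisfying b → a: {s1, s3, s4}.
States satisfying EG (b → a): {s1, s3, s4}.

{s1, s3, s4}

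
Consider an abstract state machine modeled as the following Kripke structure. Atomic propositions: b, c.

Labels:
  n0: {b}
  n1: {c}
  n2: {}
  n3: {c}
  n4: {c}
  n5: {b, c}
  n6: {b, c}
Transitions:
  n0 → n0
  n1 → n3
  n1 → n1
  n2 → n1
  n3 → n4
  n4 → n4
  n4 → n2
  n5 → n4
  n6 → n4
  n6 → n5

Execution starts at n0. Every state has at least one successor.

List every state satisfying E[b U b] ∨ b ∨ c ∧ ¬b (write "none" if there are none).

States satisfying b: {n0, n5, n6}.
States satisfying E[b U b]: {n0, n5, n6}.
States satisfying ¬b: {n1, n2, n3, n4}.
States satisfying c ∧ ¬b: {n1, n3, n4}.
States satisfying b ∨ c ∧ ¬b: {n0, n1, n3, n4, n5, n6}.
States satisfying E[b U b] ∨ b ∨ c ∧ ¬b: {n0, n1, n3, n4, n5, n6}.

{n0, n1, n3, n4, n5, n6}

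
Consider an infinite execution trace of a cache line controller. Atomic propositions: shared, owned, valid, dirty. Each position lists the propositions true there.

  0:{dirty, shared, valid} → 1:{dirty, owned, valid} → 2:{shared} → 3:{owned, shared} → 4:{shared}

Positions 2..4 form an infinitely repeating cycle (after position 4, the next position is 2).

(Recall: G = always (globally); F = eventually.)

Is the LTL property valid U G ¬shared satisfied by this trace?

Violated

Walking from position 0: at position 2, G ¬shared has not yet held and valid fails, so valid U G ¬shared is false.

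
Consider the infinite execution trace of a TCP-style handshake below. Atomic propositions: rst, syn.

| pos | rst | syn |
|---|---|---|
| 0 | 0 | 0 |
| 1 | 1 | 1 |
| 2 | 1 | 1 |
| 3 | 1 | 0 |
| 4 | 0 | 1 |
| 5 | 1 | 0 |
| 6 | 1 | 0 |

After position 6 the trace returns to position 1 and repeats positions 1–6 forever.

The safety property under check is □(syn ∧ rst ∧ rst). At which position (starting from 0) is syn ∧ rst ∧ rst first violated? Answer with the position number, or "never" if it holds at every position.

At position 0 the labels are {}, so syn ∧ rst ∧ rst is false there. This is the first violation.

0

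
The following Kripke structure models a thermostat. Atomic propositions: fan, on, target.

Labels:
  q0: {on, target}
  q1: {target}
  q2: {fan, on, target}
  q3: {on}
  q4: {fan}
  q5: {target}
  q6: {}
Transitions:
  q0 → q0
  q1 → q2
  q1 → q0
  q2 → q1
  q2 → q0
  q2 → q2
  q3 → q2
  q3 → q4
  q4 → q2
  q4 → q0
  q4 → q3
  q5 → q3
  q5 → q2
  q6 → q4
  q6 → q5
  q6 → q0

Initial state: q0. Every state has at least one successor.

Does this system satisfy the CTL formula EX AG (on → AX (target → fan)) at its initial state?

Violated

States satisfying AG (on → AX (target → fan)): ∅.
States satisfying EX AG (on → AX (target → fan)): ∅.
No suitable path/successor from q0 witnesses the formula.
q0 ∉ Sat(EX AG (on → AX (target → fan))).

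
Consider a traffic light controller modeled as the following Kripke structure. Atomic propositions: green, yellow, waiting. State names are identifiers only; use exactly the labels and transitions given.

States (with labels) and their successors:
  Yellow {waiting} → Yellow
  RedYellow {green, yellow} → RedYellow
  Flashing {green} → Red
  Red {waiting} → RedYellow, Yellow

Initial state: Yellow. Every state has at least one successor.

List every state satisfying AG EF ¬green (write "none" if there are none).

{Yellow}

States satisfying EF ¬green: {Yellow, Flashing, Red}.
States satisfying AG EF ¬green: {Yellow}.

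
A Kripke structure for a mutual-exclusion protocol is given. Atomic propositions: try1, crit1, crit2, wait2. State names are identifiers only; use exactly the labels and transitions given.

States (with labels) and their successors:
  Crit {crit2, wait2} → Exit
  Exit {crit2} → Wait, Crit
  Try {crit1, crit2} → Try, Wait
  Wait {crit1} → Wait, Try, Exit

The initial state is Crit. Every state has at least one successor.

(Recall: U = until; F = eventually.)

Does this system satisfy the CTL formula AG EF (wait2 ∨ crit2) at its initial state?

States satisfying EF (wait2 ∨ crit2): {Crit, Exit, Try, Wait}.
States satisfying AG EF (wait2 ∨ crit2): {Crit, Exit, Try, Wait}.
Every state reachable from Crit satisfies EF (wait2 ∨ crit2).
Crit ∈ Sat(AG EF (wait2 ∨ crit2)).

Satisfied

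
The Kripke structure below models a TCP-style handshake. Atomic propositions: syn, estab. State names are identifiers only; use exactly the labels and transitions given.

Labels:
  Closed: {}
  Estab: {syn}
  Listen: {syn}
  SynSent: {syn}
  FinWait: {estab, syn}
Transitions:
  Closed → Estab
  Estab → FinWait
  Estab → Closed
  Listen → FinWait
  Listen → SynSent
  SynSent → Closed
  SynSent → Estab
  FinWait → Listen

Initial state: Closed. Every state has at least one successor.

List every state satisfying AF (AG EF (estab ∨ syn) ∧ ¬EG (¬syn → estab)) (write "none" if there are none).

States satisfying AG EF (estab ∨ syn) ∧ ¬EG (¬syn → estab): {Closed}.
States satisfying AF (AG EF (estab ∨ syn) ∧ ¬EG (¬syn → estab)): {Closed}.

{Closed}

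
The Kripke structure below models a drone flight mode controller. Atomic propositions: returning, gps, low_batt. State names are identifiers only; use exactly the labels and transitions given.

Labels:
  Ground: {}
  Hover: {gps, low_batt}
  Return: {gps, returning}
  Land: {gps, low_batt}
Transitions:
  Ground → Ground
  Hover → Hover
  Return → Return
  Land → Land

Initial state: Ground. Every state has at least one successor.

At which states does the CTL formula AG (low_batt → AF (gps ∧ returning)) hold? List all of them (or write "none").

States satisfying low_batt → AF (gps ∧ returning): {Ground, Return}.
States satisfying AG (low_batt → AF (gps ∧ returning)): {Ground, Return}.

{Ground, Return}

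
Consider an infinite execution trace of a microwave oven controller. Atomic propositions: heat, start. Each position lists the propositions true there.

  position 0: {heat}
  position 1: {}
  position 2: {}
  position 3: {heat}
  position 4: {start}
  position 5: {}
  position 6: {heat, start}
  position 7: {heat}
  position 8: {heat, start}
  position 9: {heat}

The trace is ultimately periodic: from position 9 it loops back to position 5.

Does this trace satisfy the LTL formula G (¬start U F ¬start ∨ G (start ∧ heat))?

Holds

¬start U F ¬start ∨ G (start ∧ heat) holds at every position 0..9, and those are all positions ever visited, so G (¬start U F ¬start ∨ G (start ∧ heat)) holds.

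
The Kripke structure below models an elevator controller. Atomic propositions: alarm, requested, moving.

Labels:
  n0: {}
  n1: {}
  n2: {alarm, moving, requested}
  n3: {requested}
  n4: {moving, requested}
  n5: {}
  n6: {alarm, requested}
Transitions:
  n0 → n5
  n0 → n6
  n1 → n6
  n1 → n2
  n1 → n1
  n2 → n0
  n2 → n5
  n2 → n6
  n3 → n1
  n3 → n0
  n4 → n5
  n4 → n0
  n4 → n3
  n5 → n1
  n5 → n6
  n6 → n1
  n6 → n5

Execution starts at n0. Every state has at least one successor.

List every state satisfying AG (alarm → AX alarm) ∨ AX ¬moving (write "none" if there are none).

States satisfying alarm → AX alarm: {n0, n1, n3, n4, n5}.
States satisfying AG (alarm → AX alarm): ∅.
States satisfying ¬moving: {n0, n1, n3, n5, n6}.
States satisfying AX ¬moving: {n0, n2, n3, n4, n5, n6}.
States satisfying AG (alarm → AX alarm) ∨ AX ¬moving: {n0, n2, n3, n4, n5, n6}.

{n0, n2, n3, n4, n5, n6}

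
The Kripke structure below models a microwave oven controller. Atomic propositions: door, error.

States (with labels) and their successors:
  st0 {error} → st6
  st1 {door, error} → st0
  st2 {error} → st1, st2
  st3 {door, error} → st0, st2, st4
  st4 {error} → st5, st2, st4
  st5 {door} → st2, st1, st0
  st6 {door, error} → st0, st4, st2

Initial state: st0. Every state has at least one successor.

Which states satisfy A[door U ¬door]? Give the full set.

States satisfying door: {st1, st3, st5, st6}.
States satisfying ¬door: {st0, st2, st4}.
States satisfying A[door U ¬door]: {st0, st1, st2, st3, st4, st5, st6}.

{st0, st1, st2, st3, st4, st5, st6}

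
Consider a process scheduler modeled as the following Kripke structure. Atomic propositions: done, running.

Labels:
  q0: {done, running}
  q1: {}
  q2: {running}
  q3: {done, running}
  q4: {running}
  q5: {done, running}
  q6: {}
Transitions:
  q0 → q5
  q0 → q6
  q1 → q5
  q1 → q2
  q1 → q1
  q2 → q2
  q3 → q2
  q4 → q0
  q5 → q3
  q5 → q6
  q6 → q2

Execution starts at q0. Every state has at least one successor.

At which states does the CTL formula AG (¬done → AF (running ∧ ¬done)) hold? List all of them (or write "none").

{q0, q2, q3, q4, q5, q6}

States satisfying ¬done → AF (running ∧ ¬done): {q0, q2, q3, q4, q5, q6}.
States satisfying AG (¬done → AF (running ∧ ¬done)): {q0, q2, q3, q4, q5, q6}.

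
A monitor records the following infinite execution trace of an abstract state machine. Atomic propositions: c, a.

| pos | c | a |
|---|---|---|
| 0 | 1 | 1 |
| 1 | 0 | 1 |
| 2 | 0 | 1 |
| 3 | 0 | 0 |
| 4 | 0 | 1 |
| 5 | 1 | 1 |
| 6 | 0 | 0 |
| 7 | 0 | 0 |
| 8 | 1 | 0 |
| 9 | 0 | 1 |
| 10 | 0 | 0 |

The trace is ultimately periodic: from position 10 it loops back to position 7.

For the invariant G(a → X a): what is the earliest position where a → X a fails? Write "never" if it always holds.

Check a → X a at each position in order: 0 ✓, 1 ✓.
At position 2 the labels are {a} and the next position 3 has {}, so a → X a is false there. This is the first violation.

2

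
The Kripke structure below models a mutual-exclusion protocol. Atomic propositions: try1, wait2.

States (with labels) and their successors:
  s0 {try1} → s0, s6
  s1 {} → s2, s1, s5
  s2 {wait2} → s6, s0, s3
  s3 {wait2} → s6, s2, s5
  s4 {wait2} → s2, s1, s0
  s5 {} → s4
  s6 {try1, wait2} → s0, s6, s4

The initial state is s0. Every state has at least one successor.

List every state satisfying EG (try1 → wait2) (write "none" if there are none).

States satisfying try1 → wait2: {s1, s2, s3, s4, s5, s6}.
States satisfying EG (try1 → wait2): {s1, s2, s3, s4, s5, s6}.

{s1, s2, s3, s4, s5, s6}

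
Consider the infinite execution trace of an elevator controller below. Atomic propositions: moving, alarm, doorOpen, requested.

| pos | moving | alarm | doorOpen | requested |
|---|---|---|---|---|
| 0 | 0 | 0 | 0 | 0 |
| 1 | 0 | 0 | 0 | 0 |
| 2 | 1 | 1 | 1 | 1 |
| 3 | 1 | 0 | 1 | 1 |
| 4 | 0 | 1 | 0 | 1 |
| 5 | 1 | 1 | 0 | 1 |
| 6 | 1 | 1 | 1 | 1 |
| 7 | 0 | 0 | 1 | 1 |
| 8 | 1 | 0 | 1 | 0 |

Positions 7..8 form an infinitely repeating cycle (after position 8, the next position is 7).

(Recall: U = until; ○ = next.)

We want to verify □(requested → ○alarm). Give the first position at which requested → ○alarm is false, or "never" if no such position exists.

2

Check requested → ○alarm at each position in order: 0 ✓, 1 ✓.
At position 2 the labels are {alarm, doorOpen, moving, requested} and the next position 3 has {doorOpen, moving, requested}, so requested → ○alarm is false there. This is the first violation.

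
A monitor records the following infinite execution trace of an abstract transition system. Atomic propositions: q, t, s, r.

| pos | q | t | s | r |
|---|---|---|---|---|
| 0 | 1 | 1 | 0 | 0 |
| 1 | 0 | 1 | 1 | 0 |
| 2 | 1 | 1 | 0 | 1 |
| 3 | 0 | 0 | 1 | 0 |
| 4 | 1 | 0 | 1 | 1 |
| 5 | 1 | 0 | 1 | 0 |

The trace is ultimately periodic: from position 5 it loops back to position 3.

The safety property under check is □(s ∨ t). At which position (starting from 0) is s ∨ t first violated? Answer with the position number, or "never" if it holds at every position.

never

s ∨ t holds at every position 0..5, and those are all the positions the trace ever visits, so the invariant □(s ∨ t) is never violated.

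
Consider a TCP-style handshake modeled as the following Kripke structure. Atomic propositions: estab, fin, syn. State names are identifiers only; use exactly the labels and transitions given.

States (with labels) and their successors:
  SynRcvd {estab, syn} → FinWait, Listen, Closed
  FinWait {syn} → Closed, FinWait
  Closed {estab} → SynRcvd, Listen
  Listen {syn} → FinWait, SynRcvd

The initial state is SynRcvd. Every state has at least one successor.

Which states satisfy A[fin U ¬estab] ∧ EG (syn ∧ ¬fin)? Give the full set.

States satisfying fin: ∅.
States satisfying ¬estab: {FinWait, Listen}.
States satisfying A[fin U ¬estab]: {FinWait, Listen}.
States satisfying syn ∧ ¬fin: {SynRcvd, FinWait, Listen}.
States satisfying EG (syn ∧ ¬fin): {SynRcvd, FinWait, Listen}.
States satisfying A[fin U ¬estab] ∧ EG (syn ∧ ¬fin): {FinWait, Listen}.

{FinWait, Listen}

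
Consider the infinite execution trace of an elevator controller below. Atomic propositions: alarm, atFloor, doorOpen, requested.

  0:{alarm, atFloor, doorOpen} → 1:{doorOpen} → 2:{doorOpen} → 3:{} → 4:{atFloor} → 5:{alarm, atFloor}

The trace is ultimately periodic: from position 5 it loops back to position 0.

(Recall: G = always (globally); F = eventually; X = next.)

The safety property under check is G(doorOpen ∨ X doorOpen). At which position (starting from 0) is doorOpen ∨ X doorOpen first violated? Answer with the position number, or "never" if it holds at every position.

3

Check doorOpen ∨ X doorOpen at each position in order: 0 ✓, 1 ✓, 2 ✓.
At position 3 the labels are {} and the next position 4 has {atFloor}, so doorOpen ∨ X doorOpen is false there. This is the first violation.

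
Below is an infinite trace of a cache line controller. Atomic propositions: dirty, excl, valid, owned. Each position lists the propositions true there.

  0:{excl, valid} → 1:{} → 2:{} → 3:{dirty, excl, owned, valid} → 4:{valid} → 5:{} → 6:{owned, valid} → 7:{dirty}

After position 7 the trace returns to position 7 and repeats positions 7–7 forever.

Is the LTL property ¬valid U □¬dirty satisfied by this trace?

Violated

Walking from position 0: at position 0, □¬dirty has not yet held and ¬valid fails, so ¬valid U □¬dirty is false.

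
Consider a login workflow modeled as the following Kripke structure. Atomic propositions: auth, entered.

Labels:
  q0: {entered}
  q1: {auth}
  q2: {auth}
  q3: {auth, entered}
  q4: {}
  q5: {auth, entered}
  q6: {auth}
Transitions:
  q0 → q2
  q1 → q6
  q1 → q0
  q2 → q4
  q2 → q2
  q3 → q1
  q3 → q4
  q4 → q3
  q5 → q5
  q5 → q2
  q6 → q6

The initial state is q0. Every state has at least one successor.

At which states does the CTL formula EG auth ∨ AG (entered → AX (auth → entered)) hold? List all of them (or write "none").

States satisfying auth: {q1, q2, q3, q5, q6}.
States satisfying EG auth: {q1, q2, q3, q5, q6}.
States satisfying entered → AX (auth → entered): {q1, q2, q4, q6}.
States satisfying AG (entered → AX (auth → entered)): {q6}.
States satisfying EG auth ∨ AG (entered → AX (auth → entered)): {q1, q2, q3, q5, q6}.

{q1, q2, q3, q5, q6}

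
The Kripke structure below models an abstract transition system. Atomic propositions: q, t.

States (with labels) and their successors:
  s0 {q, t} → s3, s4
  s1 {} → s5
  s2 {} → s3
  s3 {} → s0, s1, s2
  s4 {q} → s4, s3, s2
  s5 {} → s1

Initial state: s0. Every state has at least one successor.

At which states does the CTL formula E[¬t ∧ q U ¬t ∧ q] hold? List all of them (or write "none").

States satisfying ¬t ∧ q: {s4}.
States satisfying E[¬t ∧ q U ¬t ∧ q]: {s4}.

{s4}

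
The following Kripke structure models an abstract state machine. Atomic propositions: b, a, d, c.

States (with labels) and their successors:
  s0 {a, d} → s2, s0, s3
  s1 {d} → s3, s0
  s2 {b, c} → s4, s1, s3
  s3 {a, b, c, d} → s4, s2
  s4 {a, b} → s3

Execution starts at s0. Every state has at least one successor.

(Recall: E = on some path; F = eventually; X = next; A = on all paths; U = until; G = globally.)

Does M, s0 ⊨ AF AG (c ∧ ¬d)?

No

States satisfying AG (c ∧ ¬d): ∅.
States satisfying AF AG (c ∧ ¬d): ∅.
There is a path from s0 along which AG (c ∧ ¬d) never holds.
s0 ∉ Sat(AF AG (c ∧ ¬d)).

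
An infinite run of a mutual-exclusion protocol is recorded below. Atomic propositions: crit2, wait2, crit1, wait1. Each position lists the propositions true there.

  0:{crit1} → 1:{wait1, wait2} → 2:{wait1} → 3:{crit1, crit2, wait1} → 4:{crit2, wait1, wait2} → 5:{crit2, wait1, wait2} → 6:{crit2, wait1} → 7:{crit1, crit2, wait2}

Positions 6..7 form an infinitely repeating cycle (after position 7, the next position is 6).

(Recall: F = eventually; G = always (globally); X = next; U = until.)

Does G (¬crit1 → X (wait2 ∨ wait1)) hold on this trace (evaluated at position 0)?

Holds

¬crit1 → X (wait2 ∨ wait1) holds at every position 0..7, and those are all positions ever visited, so G (¬crit1 → X (wait2 ∨ wait1)) holds.
Positions where ¬crit1 holds: 1, 2, 4, 5, 6.
Check X (wait2 ∨ wait1) at each: 1→ok, 2→ok, 4→ok, 5→ok, 6→ok.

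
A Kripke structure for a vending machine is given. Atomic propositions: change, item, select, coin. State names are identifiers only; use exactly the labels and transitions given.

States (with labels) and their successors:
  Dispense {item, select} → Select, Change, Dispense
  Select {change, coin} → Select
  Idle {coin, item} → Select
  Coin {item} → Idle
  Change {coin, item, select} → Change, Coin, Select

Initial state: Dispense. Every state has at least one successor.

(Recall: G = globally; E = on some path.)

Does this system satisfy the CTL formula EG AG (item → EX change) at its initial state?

No

States satisfying AG (item → EX change): {Select, Idle}.
States satisfying EG AG (item → EX change): {Select, Idle}.
No suitable path/successor from Dispense witnesses the formula.
Dispense ∉ Sat(EG AG (item → EX change)).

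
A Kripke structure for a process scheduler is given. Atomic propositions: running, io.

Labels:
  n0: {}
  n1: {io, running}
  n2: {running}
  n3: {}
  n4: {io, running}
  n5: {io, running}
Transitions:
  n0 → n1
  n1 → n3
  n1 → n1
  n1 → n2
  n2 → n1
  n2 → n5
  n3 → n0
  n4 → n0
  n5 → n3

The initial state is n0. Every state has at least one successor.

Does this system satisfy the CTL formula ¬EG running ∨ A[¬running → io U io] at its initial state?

States satisfying running: {n1, n2, n4, n5}.
States satisfying EG running: {n1, n2}.
States satisfying ¬EG running: {n0, n3, n4, n5}.
States satisfying ¬running → io: {n1, n2, n4, n5}.
States satisfying io: {n1, n4, n5}.
States satisfying A[¬running → io U io]: {n1, n2, n4, n5}.
States satisfying ¬EG running ∨ A[¬running → io U io]: {n0, n1, n2, n3, n4, n5}.
n0 ∈ Sat(¬EG running ∨ A[¬running → io U io]).

Yes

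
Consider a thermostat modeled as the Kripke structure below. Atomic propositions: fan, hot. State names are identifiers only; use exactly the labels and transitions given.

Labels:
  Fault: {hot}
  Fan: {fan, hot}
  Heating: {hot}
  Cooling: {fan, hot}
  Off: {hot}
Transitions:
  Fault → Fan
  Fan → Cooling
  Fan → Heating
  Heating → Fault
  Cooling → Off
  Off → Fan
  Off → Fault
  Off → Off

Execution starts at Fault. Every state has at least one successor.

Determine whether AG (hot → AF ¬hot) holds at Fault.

Does not hold

States satisfying hot → AF ¬hot: ∅.
States satisfying AG (hot → AF ¬hot): ∅.
Cooling is reachable from Fault and violates hot → AF ¬hot, so AG fails at Fault.
Fault ∉ Sat(AG (hot → AF ¬hot)).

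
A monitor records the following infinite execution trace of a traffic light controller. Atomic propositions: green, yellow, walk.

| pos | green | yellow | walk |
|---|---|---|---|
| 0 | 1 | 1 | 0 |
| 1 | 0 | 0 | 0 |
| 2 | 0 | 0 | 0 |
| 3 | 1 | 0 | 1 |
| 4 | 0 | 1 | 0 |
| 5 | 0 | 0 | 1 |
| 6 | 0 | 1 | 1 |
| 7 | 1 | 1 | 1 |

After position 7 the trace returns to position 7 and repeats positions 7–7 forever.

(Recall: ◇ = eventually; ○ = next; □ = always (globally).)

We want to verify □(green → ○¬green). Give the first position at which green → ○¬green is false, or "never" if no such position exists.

7

Check green → ○¬green at each position in order: 0 ✓, 1 ✓, 2 ✓, 3 ✓, 4 ✓, 5 ✓, 6 ✓.
At position 7 the labels are {green, walk, yellow} and the next position 7 has {green, walk, yellow}, so green → ○¬green is false there. This is the first violation.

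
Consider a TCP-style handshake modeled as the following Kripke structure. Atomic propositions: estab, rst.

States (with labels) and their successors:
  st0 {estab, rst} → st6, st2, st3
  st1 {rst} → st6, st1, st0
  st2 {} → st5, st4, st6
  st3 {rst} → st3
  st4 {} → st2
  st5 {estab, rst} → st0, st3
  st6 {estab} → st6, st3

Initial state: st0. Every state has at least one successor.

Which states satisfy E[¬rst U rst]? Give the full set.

{st0, st1, st2, st3, st4, st5, st6}

States satisfying ¬rst: {st2, st4, st6}.
States satisfying rst: {st0, st1, st3, st5}.
States satisfying E[¬rst U rst]: {st0, st1, st2, st3, st4, st5, st6}.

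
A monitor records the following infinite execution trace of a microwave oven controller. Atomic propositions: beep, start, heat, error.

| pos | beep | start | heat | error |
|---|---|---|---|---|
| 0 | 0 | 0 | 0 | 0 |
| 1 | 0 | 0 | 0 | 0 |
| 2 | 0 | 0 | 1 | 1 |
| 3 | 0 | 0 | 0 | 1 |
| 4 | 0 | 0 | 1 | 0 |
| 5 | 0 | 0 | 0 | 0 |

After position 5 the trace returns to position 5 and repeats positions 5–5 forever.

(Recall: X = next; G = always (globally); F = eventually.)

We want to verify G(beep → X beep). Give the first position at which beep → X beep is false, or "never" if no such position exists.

never

beep → X beep holds at every position 0..5, and those are all the positions the trace ever visits, so the invariant G(beep → X beep) is never violated.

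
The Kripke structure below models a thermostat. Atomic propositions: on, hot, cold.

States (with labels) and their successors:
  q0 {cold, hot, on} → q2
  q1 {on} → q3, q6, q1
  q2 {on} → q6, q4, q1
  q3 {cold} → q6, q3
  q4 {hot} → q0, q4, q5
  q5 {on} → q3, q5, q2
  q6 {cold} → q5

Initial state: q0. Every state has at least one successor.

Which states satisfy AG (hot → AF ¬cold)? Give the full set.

States satisfying hot → AF ¬cold: {q0, q1, q2, q3, q4, q5, q6}.
States satisfying AG (hot → AF ¬cold): {q0, q1, q2, q3, q4, q5, q6}.

{q0, q1, q2, q3, q4, q5, q6}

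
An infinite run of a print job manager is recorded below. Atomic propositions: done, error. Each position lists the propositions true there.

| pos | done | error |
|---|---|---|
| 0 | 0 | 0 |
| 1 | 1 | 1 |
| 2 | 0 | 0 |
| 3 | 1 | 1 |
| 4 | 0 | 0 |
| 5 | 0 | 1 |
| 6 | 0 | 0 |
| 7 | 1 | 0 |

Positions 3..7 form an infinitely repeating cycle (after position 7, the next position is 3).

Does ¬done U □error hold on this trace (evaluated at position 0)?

Does not hold

Walking from position 0: at position 1, □error has not yet held and ¬done fails, so ¬done U □error is false.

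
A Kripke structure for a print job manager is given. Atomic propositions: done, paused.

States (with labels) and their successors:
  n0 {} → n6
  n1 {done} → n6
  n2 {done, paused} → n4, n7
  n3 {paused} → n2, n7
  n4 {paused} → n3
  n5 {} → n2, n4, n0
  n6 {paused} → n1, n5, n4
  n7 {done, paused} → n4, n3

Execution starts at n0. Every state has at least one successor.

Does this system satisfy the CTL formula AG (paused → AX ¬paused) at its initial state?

States satisfying paused → AX ¬paused: {n0, n1, n5}.
States satisfying AG (paused → AX ¬paused): ∅.
n2 is reachable from n0 and violates paused → AX ¬paused, so AG fails at n0.
n0 ∉ Sat(AG (paused → AX ¬paused)).

Does not hold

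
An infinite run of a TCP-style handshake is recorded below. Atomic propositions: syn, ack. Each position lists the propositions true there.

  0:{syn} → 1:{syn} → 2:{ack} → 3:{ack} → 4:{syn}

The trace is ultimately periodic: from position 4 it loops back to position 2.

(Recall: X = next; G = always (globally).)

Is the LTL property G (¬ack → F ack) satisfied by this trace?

Yes

¬ack → F ack holds at every position 0..4, and those are all positions ever visited, so G (¬ack → F ack) holds.
Positions where ¬ack holds: 0, 1, 4.
Check F ack at each: 0→ok, 1→ok, 4→ok.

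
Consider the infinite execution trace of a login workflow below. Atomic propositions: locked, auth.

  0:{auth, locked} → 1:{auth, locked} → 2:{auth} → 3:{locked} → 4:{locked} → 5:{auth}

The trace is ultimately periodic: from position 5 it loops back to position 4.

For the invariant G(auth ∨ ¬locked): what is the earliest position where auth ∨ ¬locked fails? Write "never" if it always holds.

3

Check auth ∨ ¬locked at each position in order: 0 ✓, 1 ✓, 2 ✓.
At position 3 the labels are {locked}, so auth ∨ ¬locked is false there. This is the first violation.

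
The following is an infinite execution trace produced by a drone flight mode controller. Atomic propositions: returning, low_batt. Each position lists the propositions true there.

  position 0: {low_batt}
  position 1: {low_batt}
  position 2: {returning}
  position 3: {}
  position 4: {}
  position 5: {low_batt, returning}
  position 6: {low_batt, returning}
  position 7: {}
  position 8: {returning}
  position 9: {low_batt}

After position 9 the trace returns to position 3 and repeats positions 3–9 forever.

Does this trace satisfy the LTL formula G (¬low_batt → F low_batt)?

Holds

¬low_batt → F low_batt holds at every position 0..9, and those are all positions ever visited, so G (¬low_batt → F low_batt) holds.
Positions where ¬low_batt holds: 2, 3, 4, 7, 8.
Check F low_batt at each: 2→ok, 3→ok, 4→ok, 7→ok, 8→ok.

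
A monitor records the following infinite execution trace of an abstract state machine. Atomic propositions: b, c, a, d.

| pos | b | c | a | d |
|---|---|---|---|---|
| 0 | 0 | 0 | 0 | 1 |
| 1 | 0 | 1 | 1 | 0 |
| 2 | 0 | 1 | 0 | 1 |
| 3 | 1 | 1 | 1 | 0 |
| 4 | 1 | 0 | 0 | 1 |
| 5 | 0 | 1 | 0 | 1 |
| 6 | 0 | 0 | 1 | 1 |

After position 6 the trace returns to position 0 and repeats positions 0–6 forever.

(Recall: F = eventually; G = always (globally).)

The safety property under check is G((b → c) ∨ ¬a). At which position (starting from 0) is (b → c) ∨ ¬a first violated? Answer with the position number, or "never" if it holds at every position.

(b → c) ∨ ¬a holds at every position 0..6, and those are all the positions the trace ever visits, so the invariant G((b → c) ∨ ¬a) is never violated.

never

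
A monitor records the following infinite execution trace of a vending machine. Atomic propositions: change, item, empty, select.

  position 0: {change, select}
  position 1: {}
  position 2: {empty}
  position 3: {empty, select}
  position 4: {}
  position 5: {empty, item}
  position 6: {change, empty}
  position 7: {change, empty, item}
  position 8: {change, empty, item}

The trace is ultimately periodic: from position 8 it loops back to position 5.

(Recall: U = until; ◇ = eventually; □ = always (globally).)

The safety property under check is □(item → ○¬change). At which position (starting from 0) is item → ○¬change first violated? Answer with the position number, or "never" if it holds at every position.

Check item → ○¬change at each position in order: 0 ✓, 1 ✓, 2 ✓, 3 ✓, 4 ✓.
At position 5 the labels are {empty, item} and the next position 6 has {change, empty}, so item → ○¬change is false there. This is the first violation.

5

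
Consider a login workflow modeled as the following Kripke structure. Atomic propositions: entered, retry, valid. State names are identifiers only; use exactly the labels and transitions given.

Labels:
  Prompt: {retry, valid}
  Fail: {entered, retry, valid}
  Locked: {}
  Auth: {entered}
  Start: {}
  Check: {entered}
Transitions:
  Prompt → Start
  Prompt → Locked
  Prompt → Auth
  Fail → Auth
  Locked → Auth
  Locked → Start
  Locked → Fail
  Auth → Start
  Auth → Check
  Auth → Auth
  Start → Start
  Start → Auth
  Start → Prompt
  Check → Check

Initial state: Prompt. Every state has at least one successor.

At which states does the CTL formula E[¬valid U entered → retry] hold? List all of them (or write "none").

States satisfying ¬valid: {Locked, Auth, Start, Check}.
States satisfying entered → retry: {Prompt, Fail, Locked, Start}.
States satisfying E[¬valid U entered → retry]: {Prompt, Fail, Locked, Auth, Start}.

{Prompt, Fail, Locked, Auth, Start}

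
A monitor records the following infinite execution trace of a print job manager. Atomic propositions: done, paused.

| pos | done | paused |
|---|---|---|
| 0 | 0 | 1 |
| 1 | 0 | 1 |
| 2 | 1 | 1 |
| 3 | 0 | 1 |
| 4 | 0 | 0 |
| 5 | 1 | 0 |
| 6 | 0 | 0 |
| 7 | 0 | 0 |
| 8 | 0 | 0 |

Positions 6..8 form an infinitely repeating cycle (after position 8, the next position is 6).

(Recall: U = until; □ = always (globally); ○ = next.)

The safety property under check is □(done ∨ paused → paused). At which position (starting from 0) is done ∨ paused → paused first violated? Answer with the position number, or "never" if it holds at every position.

5

Check done ∨ paused → paused at each position in order: 0 ✓, 1 ✓, 2 ✓, 3 ✓, 4 ✓.
At position 5 the labels are {done}, so done ∨ paused → paused is false there. This is the first violation.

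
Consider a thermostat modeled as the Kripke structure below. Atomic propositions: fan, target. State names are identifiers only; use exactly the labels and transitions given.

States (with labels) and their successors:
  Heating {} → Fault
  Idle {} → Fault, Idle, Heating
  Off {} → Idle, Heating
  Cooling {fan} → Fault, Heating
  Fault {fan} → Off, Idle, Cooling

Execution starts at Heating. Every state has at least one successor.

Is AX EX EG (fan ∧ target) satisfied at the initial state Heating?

States satisfying EX EG (fan ∧ target): ∅.
States satisfying AX EX EG (fan ∧ target): ∅.
Heating ∉ Sat(AX EX EG (fan ∧ target)).

No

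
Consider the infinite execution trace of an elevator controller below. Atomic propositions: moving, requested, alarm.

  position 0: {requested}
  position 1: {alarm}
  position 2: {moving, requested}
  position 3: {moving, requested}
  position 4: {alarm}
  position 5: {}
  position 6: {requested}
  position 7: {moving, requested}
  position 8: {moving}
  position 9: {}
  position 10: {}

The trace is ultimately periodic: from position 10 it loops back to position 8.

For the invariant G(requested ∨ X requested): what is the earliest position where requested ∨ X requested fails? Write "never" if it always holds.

4

Check requested ∨ X requested at each position in order: 0 ✓, 1 ✓, 2 ✓, 3 ✓.
At position 4 the labels are {alarm} and the next position 5 has {}, so requested ∨ X requested is false there. This is the first violation.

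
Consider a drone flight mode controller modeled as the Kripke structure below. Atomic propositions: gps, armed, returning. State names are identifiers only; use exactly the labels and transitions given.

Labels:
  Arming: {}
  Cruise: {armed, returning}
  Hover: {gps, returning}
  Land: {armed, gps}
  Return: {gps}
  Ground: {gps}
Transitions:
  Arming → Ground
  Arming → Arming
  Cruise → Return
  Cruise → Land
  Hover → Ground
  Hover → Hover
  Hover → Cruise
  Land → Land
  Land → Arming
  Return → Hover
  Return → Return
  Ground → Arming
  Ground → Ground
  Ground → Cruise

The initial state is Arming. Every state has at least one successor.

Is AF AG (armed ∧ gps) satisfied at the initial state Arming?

Violated

States satisfying AG (armed ∧ gps): ∅.
States satisfying AF AG (armed ∧ gps): ∅.
There is a path from Arming along which AG (armed ∧ gps) never holds.
Arming ∉ Sat(AF AG (armed ∧ gps)).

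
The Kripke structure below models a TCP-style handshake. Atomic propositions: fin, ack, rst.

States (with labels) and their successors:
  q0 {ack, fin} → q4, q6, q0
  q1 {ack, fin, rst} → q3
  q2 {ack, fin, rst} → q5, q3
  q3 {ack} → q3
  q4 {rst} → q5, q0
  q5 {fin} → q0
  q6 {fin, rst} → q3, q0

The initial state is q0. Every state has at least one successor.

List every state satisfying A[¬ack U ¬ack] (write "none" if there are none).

States satisfying ¬ack: {q4, q5, q6}.
States satisfying A[¬ack U ¬ack]: {q4, q5, q6}.

{q4, q5, q6}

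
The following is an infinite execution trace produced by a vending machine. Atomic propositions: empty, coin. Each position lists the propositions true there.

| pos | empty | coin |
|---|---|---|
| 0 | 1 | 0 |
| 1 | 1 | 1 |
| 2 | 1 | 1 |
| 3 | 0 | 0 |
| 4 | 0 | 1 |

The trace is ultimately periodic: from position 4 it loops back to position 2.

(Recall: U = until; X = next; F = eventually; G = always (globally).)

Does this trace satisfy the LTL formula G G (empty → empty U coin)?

Yes

G (empty → empty U coin) holds at every position 0..4, and those are all positions ever visited, so G G (empty → empty U coin) holds.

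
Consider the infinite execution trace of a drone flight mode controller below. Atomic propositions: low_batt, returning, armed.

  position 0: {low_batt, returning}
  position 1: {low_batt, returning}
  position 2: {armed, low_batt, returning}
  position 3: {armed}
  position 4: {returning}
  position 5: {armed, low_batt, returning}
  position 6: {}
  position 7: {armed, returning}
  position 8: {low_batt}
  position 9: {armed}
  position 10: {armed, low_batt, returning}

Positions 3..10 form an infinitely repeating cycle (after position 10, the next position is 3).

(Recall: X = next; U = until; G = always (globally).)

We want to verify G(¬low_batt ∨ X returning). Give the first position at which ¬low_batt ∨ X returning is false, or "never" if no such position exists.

Check ¬low_batt ∨ X returning at each position in order: 0 ✓, 1 ✓.
At position 2 the labels are {armed, low_batt, returning} and the next position 3 has {armed}, so ¬low_batt ∨ X returning is false there. This is the first violation.

2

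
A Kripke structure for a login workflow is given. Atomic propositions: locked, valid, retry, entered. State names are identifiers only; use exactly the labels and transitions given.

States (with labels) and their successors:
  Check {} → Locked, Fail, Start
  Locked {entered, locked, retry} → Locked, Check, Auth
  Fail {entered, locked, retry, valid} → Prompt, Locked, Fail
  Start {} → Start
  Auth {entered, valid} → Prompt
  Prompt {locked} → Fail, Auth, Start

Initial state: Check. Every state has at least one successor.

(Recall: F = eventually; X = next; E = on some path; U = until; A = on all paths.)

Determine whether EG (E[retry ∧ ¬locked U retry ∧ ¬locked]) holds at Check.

Violated

States satisfying E[retry ∧ ¬locked U retry ∧ ¬locked]: ∅.
States satisfying EG (E[retry ∧ ¬locked U retry ∧ ¬locked]): ∅.
No suitable path/successor from Check witnesses the formula.
Check ∉ Sat(EG (E[retry ∧ ¬locked U retry ∧ ¬locked])).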